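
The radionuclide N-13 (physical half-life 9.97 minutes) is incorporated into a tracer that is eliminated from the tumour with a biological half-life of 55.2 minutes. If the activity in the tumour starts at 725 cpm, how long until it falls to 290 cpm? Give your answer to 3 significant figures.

1/t_eff = 1/t_phys + 1/t_biol = 1/9.97 + 1/55.2 = 0.11842 per minute.
t_eff = 9.97 × 55.2 / (9.97 + 55.2) ≈ 8.4447 minutes.
n = log₂(725/290) ≈ 1.3219; t = 1.3219 × 8.4447 ≈ 11.163 minutes.

11.2 minutes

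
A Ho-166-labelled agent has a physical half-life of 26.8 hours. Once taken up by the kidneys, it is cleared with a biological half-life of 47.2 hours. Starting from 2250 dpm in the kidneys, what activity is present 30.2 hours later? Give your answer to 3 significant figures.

661 dpm

1/t_eff = 1/t_phys + 1/t_biol = 1/26.8 + 1/47.2 = 0.0585 per hour.
t_eff = 26.8 × 47.2 / (26.8 + 47.2) ≈ 17.094 hours.
Remaining = 2250 × (1/2)^(30.2/17.094) = 2250 × (1/2)^1.7667 ≈ 661.23 dpm.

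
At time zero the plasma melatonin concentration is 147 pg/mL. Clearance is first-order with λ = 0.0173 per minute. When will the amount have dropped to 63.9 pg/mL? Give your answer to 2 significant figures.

t½ = ln 2 / λ = 0.69315 / 0.0173 ≈ 40.066 minutes.
Fraction remaining = 63.9/147 ≈ 0.43469.
n = log₂(147/63.9) = ln(2.3005)/ln 2 ≈ 1.2019 half-lives.
t = n × t½ = 1.2019 × 40.066 ≈ 48.157 minutes.

48 minutes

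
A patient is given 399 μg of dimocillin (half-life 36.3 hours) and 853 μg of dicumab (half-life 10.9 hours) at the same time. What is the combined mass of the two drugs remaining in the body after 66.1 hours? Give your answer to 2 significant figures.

dimocillin: 399 × (1/2)^(66.1/36.3) = 399 × (1/2)^1.8209 ≈ 112.93 μg.
dicumab: 853 × (1/2)^(66.1/10.9) = 853 × (1/2)^6.0642 ≈ 12.748 μg.
Total = 112.93 + 12.748 ≈ 125.68 μg.

130 μg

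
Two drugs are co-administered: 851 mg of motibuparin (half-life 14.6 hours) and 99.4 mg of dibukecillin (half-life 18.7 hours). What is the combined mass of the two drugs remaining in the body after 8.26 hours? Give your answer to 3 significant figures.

648 mg

motibuparin: 851 × (1/2)^(8.26/14.6) = 851 × (1/2)^0.56575 ≈ 574.94 mg.
dibukecillin: 99.4 × (1/2)^(8.26/18.7) = 99.4 × (1/2)^0.44171 ≈ 73.184 mg.
Total = 574.94 + 73.184 ≈ 648.12 mg.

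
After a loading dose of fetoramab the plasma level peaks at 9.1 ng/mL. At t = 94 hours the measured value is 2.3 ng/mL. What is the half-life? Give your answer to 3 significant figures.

47.4 hours

A/A₀ = 2.3/9.1 ≈ 0.25275.
n = log₂(3.9565) ≈ 1.9842 half-lives elapsed in 94 hours.
t½ = 94/1.9842 ≈ 47.373 hours.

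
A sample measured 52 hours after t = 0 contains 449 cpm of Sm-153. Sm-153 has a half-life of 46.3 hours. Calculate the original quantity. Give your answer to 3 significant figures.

Number of half-lives elapsed: n = 52/46.3 ≈ 1.1231.
A₀ = A × 2^n = 449 × 2^1.1231 = 449 × 2.1782 ≈ 977.99 cpm.

978 cpm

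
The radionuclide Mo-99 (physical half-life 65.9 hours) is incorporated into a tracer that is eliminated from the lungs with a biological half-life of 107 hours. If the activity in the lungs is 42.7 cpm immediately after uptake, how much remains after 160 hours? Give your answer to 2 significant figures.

2.8 cpm

1/t_eff = 1/t_phys + 1/t_biol = 1/65.9 + 1/107 = 0.02452 per hour.
t_eff = 65.9 × 107 / (65.9 + 107) ≈ 40.783 hours.
Remaining = 42.7 × (1/2)^(160/40.783) = 42.7 × (1/2)^3.9232 ≈ 2.8146 cpm.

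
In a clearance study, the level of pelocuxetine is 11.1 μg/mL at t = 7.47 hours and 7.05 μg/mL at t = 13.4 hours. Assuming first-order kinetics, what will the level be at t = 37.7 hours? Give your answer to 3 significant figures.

1.10 μg/mL

Over Δt = 13.4 − 7.47 = 5.93 hours, the level fell by a factor of 11.1/7.05 ≈ 1.5745.
n = log₂(1.5745) ≈ 0.65486 half-lives, so t½ = 5.93/0.65486 ≈ 9.0553 hours.
From t = 13.4 to t = 37.7: 7.05 × (1/2)^((37.7−13.4)/9.0553) ≈ 1.0974 μg/mL.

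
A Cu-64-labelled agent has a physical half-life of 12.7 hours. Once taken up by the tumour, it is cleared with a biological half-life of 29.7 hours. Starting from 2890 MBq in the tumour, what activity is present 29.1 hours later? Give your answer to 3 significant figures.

299 MBq

1/t_eff = 1/t_phys + 1/t_biol = 1/12.7 + 1/29.7 = 0.11241 per hour.
t_eff = 12.7 × 29.7 / (12.7 + 29.7) ≈ 8.896 hours.
Remaining = 2890 × (1/2)^(29.1/8.896) = 2890 × (1/2)^3.2711 ≈ 299.36 MBq.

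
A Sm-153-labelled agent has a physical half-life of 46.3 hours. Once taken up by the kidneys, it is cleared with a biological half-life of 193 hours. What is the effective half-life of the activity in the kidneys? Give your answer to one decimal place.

37.3 hours

1/t_eff = 1/t_phys + 1/t_biol = 1/46.3 + 1/193 = 0.02678 per hour.
t_eff = 46.3 × 193 / (46.3 + 193) ≈ 37.342 hours.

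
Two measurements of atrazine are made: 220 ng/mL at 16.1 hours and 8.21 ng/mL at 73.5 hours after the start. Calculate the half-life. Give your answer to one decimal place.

12.1 hours

Over Δt = 73.5 − 16.1 = 57.4 hours, the level fell by a factor of 220/8.21 ≈ 26.797.
n = log₂(26.797) ≈ 4.744 half-lives, so t½ = 57.4/4.744 ≈ 12.1 hours.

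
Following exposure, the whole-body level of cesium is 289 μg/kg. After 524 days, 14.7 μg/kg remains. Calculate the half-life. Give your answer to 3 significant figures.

A/A₀ = 14.7/289 ≈ 0.050865.
n = log₂(19.66) ≈ 4.2972 half-lives elapsed in 524 days.
t½ = 524/4.2972 ≈ 121.94 days.

122 days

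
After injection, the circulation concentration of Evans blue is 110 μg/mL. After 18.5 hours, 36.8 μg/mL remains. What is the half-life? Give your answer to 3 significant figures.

A/A₀ = 36.8/110 ≈ 0.33455.
n = log₂(2.9891) ≈ 1.5797 half-lives elapsed in 18.5 hours.
t½ = 18.5/1.5797 ≈ 11.711 hours.

11.7 hours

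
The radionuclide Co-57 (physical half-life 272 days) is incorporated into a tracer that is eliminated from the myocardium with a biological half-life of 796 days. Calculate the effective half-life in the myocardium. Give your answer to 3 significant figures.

203 days

1/t_eff = 1/t_phys + 1/t_biol = 1/272 + 1/796 = 0.0049328 per day.
t_eff = 272 × 796 / (272 + 796) ≈ 202.73 days.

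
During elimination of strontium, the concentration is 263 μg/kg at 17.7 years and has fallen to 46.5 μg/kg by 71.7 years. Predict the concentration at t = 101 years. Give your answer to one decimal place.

18.2 μg/kg

Over Δt = 71.7 − 17.7 = 54 years, the level fell by a factor of 263/46.5 ≈ 5.6559.
n = log₂(5.6559) ≈ 2.4998 half-lives, so t½ = 54/2.4998 ≈ 21.602 years.
From t = 71.7 to t = 101: 46.5 × (1/2)^((101−71.7)/21.602) ≈ 18.161 μg/kg.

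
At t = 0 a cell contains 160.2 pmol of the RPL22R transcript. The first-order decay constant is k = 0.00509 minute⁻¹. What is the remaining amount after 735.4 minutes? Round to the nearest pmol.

4 pmol

t½ = ln 2 / k = 0.69315 / 0.00509 ≈ 136.18 minutes.
Number of half-lives: n = 735.4/136.18 ≈ 5.4003.
Remaining = 160.2 × (1/2)^5.4003 = 160.2 × 0.023679 ≈ 3.7933 pmol.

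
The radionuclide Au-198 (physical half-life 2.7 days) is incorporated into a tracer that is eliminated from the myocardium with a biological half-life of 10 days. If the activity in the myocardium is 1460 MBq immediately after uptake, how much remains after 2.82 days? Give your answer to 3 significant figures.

582 MBq

1/t_eff = 1/t_phys + 1/t_biol = 1/2.7 + 1/10 = 0.47037 per day.
t_eff = 2.7 × 10 / (2.7 + 10) ≈ 2.126 days.
Remaining = 1460 × (1/2)^(2.82/2.126) = 1460 × (1/2)^1.3264 ≈ 582.17 MBq.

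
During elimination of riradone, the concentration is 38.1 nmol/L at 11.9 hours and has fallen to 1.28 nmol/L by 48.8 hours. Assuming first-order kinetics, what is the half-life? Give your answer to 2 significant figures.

Over Δt = 48.8 − 11.9 = 36.9 hours, the level fell by a factor of 38.1/1.28 ≈ 29.766.
n = log₂(29.766) ≈ 4.8956 half-lives, so t½ = 36.9/4.8956 ≈ 7.5374 hours.

7.5 hours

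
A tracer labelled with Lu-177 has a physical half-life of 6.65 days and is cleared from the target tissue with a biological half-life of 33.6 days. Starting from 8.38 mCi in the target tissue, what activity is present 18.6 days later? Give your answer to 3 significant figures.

1/t_eff = 1/t_phys + 1/t_biol = 1/6.65 + 1/33.6 = 0.18014 per day.
t_eff = 6.65 × 33.6 / (6.65 + 33.6) ≈ 5.5513 days.
Remaining = 8.38 × (1/2)^(18.6/5.5513) = 8.38 × (1/2)^3.3506 ≈ 0.82153 mCi.

0.822 mCi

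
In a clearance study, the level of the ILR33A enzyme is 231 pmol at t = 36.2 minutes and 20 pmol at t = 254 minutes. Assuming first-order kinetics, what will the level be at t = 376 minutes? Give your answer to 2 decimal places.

Over Δt = 254 − 36.2 = 217.8 minutes, the level fell by a factor of 231/20 ≈ 11.55.
n = log₂(11.55) ≈ 3.5298 half-lives, so t½ = 217.8/3.5298 ≈ 61.703 minutes.
From t = 254 to t = 376: 20 × (1/2)^((376−254)/61.703) ≈ 5.0796 pmol.

5.08 pmol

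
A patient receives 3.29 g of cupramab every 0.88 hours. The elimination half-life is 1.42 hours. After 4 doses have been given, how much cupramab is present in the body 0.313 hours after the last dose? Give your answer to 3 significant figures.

6.64 g

The 4 doses were given 2.953, 2.073, 1.193, 0.313 hours ago.
Total = 3.29·(1/2)^(2.953/1.42) + 3.29·(1/2)^(2.073/1.42) + 3.29·(1/2)^(1.193/1.42) + 3.29·(1/2)^(0.313/1.42)
      = 0.77836 + 1.196 + 1.8378 + 2.8239 ≈ 6.636 g.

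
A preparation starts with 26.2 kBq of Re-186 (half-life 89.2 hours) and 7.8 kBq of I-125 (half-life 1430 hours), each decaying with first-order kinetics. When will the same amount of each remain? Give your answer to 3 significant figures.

166 hours

Set 26.2·(1/2)^(t/89.2) = 7.8·(1/2)^(t/1430).
Taking log₂: log₂(26.2/7.8) = t·(1/89.2 − 1/1430).
log₂(3.359) = 1.748; 1/89.2 − 1/1430 = 0.010511.
t = 1.748 / 0.010511 ≈ 166.3 hours.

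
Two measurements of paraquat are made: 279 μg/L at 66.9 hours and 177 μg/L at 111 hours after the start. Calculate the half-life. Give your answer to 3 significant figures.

Over Δt = 111 − 66.9 = 44.1 hours, the level fell by a factor of 279/177 ≈ 1.5763.
n = log₂(1.5763) ≈ 0.65652 half-lives, so t½ = 44.1/0.65652 ≈ 67.173 hours.

67.2 hours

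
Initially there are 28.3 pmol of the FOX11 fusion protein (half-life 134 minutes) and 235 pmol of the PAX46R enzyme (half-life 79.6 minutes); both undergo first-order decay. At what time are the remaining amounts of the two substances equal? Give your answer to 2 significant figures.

Set 28.3·(1/2)^(t/134) = 235·(1/2)^(t/79.6).
Taking log₂: log₂(28.3/235) = t·(1/134 − 1/79.6).
log₂(0.12043) = -3.0538; 1/134 − 1/79.6 = -0.0051001.
t = -3.0538 / -0.0051001 ≈ 598.77 minutes.

600 minutes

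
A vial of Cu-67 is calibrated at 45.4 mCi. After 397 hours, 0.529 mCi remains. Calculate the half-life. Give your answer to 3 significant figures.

A/A₀ = 0.529/45.4 ≈ 0.011652.
n = log₂(85.822) ≈ 6.4233 half-lives elapsed in 397 hours.
t½ = 397/6.4233 ≈ 61.806 hours.

61.8 hours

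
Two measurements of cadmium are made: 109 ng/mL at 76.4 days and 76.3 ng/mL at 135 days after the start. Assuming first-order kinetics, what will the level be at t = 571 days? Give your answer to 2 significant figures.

Over Δt = 135 − 76.4 = 58.6 days, the level fell by a factor of 109/76.3 ≈ 1.4286.
n = log₂(1.4286) ≈ 0.51457 half-lives, so t½ = 58.6/0.51457 ≈ 113.88 days.
From t = 135 to t = 571: 76.3 × (1/2)^((571−135)/113.88) ≈ 5.3705 ng/mL.

5.4 ng/mL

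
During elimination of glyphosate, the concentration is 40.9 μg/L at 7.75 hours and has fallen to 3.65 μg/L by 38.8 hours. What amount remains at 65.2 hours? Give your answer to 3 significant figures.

Over Δt = 38.8 − 7.75 = 31.05 hours, the level fell by a factor of 40.9/3.65 ≈ 11.205.
n = log₂(11.205) ≈ 3.4861 half-lives, so t½ = 31.05/3.4861 ≈ 8.9067 hours.
From t = 38.8 to t = 65.2: 3.65 × (1/2)^((65.2−38.8)/8.9067) ≈ 0.46776 μg/L.

0.468 μg/L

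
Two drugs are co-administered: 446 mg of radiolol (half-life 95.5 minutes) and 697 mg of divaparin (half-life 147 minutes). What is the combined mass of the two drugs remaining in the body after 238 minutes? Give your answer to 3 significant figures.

306 mg

radiolol: 446 × (1/2)^(238/95.5) = 446 × (1/2)^2.4921 ≈ 79.273 mg.
divaparin: 697 × (1/2)^(238/147) = 697 × (1/2)^1.619 ≈ 226.91 mg.
Total = 79.273 + 226.91 ≈ 306.18 mg.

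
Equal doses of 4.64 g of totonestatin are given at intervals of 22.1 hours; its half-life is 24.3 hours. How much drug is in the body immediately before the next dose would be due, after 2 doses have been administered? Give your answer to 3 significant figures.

The 2 doses were given 44.2, 22.1 hours ago.
Total = 4.64·(1/2)^(44.2/24.3) + 4.64·(1/2)^(22.1/24.3)
      = 1.3151 + 2.4703 ≈ 3.7854 g.

3.79 g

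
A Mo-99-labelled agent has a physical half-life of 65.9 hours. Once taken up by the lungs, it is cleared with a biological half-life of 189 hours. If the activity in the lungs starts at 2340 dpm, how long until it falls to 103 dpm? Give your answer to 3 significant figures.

220 hours

1/t_eff = 1/t_phys + 1/t_biol = 1/65.9 + 1/189 = 0.020466 per hour.
t_eff = 65.9 × 189 / (65.9 + 189) ≈ 48.863 hours.
n = log₂(2340/103) ≈ 4.5058; t = 4.5058 × 48.863 ≈ 220.17 hours.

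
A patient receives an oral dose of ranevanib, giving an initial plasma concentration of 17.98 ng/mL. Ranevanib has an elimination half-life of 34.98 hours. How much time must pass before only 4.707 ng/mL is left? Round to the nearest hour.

Fraction remaining = 4.707/17.98 ≈ 0.26179.
n = log₂(17.98/4.707) = ln(3.8198)/ln 2 ≈ 1.9335 half-lives.
t = n × t½ = 1.9335 × 34.98 ≈ 67.634 hours.

68 hours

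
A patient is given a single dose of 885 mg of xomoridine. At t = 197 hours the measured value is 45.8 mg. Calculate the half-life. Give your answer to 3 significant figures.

46.1 hours

A/A₀ = 45.8/885 ≈ 0.051751.
n = log₂(19.323) ≈ 4.2723 half-lives elapsed in 197 hours.
t½ = 197/4.2723 ≈ 46.111 hours.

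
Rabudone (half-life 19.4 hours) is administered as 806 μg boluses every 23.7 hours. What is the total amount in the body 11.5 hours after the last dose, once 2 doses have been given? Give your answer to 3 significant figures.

The 2 doses were given 35.2, 11.5 hours ago.
Total = 806·(1/2)^(35.2/19.4) + 806·(1/2)^(11.5/19.4)
      = 229.16 + 534.43 ≈ 763.59 μg.

764 μg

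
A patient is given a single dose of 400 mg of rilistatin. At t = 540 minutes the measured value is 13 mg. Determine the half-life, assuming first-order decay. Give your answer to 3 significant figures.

A/A₀ = 13/400 ≈ 0.0325.
n = log₂(30.769) ≈ 4.9434 half-lives elapsed in 540 minutes.
t½ = 540/4.9434 ≈ 109.24 minutes.

109 minutes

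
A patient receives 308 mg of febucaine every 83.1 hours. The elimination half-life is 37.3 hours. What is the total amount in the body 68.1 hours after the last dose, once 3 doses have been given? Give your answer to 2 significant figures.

110 mg

The 3 doses were given 234.3, 151.2, 68.1 hours ago.
Total = 308·(1/2)^(234.3/37.3) + 308·(1/2)^(151.2/37.3) + 308·(1/2)^(68.1/37.3)
      = 3.9594 + 18.548 + 86.886 ≈ 109.39 mg.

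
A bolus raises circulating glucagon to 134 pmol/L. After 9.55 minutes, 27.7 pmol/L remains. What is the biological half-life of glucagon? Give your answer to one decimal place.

4.2 minutes

A/A₀ = 27.7/134 ≈ 0.20672.
n = log₂(4.8375) ≈ 2.2743 half-lives elapsed in 9.55 minutes.
t½ = 9.55/2.2743 ≈ 4.1991 minutes.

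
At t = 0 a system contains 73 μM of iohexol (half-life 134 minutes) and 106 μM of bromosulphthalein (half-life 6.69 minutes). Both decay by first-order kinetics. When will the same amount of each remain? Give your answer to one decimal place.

3.8 minutes

Set 73·(1/2)^(t/134) = 106·(1/2)^(t/6.69).
Taking log₂: log₂(73/106) = t·(1/134 − 1/6.69).
log₂(0.68868) = -0.5381; 1/134 − 1/6.69 = -0.14201.
t = -0.5381 / -0.14201 ≈ 3.789 minutes.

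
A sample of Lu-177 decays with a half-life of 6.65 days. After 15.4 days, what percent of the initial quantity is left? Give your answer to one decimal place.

20.1%

n = 15.4/6.65 ≈ 2.3158 half-lives.
Fraction remaining = (1/2)^2.3158 ≈ 0.20085, i.e. 20.085%.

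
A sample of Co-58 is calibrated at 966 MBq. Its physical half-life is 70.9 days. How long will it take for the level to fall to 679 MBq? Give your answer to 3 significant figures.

Fraction remaining = 679/966 ≈ 0.7029.
n = log₂(966/679) = ln(1.4227)/ln 2 ≈ 0.50861 half-lives.
t = n × t½ = 0.50861 × 70.9 ≈ 36.061 days.

36.1 days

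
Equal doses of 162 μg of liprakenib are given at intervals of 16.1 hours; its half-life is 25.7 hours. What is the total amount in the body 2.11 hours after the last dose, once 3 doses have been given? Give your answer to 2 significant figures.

The 3 doses were given 34.31, 18.21, 2.11 hours ago.
Total = 162·(1/2)^(34.31/25.7) + 162·(1/2)^(18.21/25.7) + 162·(1/2)^(2.11/25.7)
      = 64.215 + 99.133 + 153.04 ≈ 316.39 μg.

320 μg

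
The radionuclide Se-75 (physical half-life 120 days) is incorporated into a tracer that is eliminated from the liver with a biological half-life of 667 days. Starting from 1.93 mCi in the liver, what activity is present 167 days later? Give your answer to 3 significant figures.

0.618 mCi

1/t_eff = 1/t_phys + 1/t_biol = 1/120 + 1/667 = 0.0098326 per day.
t_eff = 120 × 667 / (120 + 667) ≈ 101.7 days.
Remaining = 1.93 × (1/2)^(167/101.7) = 1.93 × (1/2)^1.642 ≈ 0.61838 mCi.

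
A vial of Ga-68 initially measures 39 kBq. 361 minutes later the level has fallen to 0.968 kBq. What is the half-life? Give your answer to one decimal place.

67.7 minutes

A/A₀ = 0.968/39 ≈ 0.024821.
n = log₂(40.289) ≈ 5.3323 half-lives elapsed in 361 minutes.
t½ = 361/5.3323 ≈ 67.7 minutes.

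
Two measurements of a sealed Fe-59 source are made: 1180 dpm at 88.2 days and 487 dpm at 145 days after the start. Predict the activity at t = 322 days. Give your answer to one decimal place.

Over Δt = 145 − 88.2 = 56.8 days, the level fell by a factor of 1180/487 ≈ 2.423.
n = log₂(2.423) ≈ 1.2768 half-lives, so t½ = 56.8/1.2768 ≈ 44.486 days.
From t = 145 to t = 322: 487 × (1/2)^((322−145)/44.486) ≈ 30.889 dpm.

30.9 dpm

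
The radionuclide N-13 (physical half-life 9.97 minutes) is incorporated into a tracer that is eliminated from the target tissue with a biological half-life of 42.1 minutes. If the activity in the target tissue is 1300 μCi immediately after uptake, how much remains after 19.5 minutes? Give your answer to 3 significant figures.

1/t_eff = 1/t_phys + 1/t_biol = 1/9.97 + 1/42.1 = 0.12405 per minute.
t_eff = 9.97 × 42.1 / (9.97 + 42.1) ≈ 8.061 minutes.
Remaining = 1300 × (1/2)^(19.5/8.061) = 1300 × (1/2)^2.4191 ≈ 243.07 μCi.

243 μCi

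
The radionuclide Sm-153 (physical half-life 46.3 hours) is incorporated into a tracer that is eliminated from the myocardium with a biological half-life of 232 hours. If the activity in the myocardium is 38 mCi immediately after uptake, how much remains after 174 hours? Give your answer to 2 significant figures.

1.7 mCi

1/t_eff = 1/t_phys + 1/t_biol = 1/46.3 + 1/232 = 0.025909 per hour.
t_eff = 46.3 × 232 / (46.3 + 232) ≈ 38.597 hours.
Remaining = 38 × (1/2)^(174/38.597) = 38 × (1/2)^4.5081 ≈ 1.67 mCi.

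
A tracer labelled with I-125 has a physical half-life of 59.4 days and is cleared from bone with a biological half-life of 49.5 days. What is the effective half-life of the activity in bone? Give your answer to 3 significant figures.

27.0 days

1/t_eff = 1/t_phys + 1/t_biol = 1/59.4 + 1/49.5 = 0.037037 per day.
t_eff = 59.4 × 49.5 / (59.4 + 49.5) ≈ 27 days.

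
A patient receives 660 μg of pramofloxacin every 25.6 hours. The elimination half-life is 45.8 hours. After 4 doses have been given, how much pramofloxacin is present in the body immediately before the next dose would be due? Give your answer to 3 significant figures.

The 4 doses were given 102.4, 76.8, 51.2, 25.6 hours ago.
Total = 660·(1/2)^(102.4/45.8) + 660·(1/2)^(76.8/45.8) + 660·(1/2)^(51.2/45.8) + 660·(1/2)^(25.6/45.8)
      = 140.12 + 206.42 + 304.1 + 448 ≈ 1098.7 μg.

1100 μg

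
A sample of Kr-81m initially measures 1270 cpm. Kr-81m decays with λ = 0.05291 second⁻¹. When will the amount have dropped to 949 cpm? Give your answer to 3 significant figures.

5.51 seconds

t½ = ln 2 / λ = 0.69315 / 0.05291 ≈ 13.1 seconds.
Fraction remaining = 949/1270 ≈ 0.74724.
n = log₂(1270/949) = ln(1.3383)/ln 2 ≈ 0.42035 half-lives.
t = n × t½ = 0.42035 × 13.1 ≈ 5.5068 seconds.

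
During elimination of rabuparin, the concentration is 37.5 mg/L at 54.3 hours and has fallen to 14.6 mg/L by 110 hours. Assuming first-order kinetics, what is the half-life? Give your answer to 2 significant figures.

Over Δt = 110 − 54.3 = 55.7 hours, the level fell by a factor of 37.5/14.6 ≈ 2.5685.
n = log₂(2.5685) ≈ 1.3609 half-lives, so t½ = 55.7/1.3609 ≈ 40.928 hours.

41 hours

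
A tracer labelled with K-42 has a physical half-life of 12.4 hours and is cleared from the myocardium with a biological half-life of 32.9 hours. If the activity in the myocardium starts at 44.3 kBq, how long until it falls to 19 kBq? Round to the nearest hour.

11 hours

1/t_eff = 1/t_phys + 1/t_biol = 1/12.4 + 1/32.9 = 0.11104 per hour.
t_eff = 12.4 × 32.9 / (12.4 + 32.9) ≈ 9.0057 hours.
n = log₂(44.3/19) ≈ 1.2213; t = 1.2213 × 9.0057 ≈ 10.999 hours.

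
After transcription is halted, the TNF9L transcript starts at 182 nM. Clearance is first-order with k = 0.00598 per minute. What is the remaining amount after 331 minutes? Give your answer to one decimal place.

25.1 nM

t½ = ln 2 / k = 0.69315 / 0.00598 ≈ 115.91 minutes.
Number of half-lives: n = 331/115.91 ≈ 2.8556.
Remaining = 182 × (1/2)^2.8556 = 182 × 0.13815 ≈ 25.144 nM.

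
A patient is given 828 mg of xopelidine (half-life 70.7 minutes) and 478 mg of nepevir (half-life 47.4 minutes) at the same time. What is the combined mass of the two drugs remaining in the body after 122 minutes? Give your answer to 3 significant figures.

xopelidine: 828 × (1/2)^(122/70.7) = 828 × (1/2)^1.7256 ≈ 250.36 mg.
nepevir: 478 × (1/2)^(122/47.4) = 478 × (1/2)^2.5738 ≈ 80.283 mg.
Total = 250.36 + 80.283 ≈ 330.65 mg.

331 mg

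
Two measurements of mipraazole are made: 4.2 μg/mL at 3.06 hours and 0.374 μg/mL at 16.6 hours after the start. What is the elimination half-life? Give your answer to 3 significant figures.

Over Δt = 16.6 − 3.06 = 13.54 hours, the level fell by a factor of 4.2/0.374 ≈ 11.23.
n = log₂(11.23) ≈ 3.4893 half-lives, so t½ = 13.54/3.4893 ≈ 3.8805 hours.

3.88 hours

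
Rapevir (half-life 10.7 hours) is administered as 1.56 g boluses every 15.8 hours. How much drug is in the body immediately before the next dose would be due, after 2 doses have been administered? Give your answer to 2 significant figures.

0.76 g

The 2 doses were given 31.6, 15.8 hours ago.
Total = 1.56·(1/2)^(31.6/10.7) + 1.56·(1/2)^(15.8/10.7)
      = 0.20142 + 0.56055 ≈ 0.76197 g.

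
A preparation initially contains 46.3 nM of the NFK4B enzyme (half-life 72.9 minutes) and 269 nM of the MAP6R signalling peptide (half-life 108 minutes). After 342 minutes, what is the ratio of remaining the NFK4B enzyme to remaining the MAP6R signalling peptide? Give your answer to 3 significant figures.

NFK4B enzyme: 46.3 × (1/2)^(342/72.9) = 46.3 × (1/2)^4.6914 ≈ 1.792 nM.
MAP6R signalling peptide: 269 × (1/2)^(342/108) = 269 × (1/2)^3.1667 ≈ 29.956 nM.
Ratio ≈ 1.792 / 29.956 ≈ 0.059821.

0.0598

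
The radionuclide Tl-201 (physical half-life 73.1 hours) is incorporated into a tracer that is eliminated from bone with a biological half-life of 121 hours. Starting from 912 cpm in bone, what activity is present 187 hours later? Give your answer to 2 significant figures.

1/t_eff = 1/t_phys + 1/t_biol = 1/73.1 + 1/121 = 0.021944 per hour.
t_eff = 73.1 × 121 / (73.1 + 121) ≈ 45.57 hours.
Remaining = 912 × (1/2)^(187/45.57) = 912 × (1/2)^4.1036 ≈ 53.051 cpm.

53 cpm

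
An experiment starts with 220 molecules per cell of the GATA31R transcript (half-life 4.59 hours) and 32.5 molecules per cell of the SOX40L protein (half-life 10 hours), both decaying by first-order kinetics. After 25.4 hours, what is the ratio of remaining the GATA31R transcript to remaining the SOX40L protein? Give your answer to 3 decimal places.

GATA31R transcript: 220 × (1/2)^(25.4/4.59) = 220 × (1/2)^5.5338 ≈ 4.7489 molecules per cell.
SOX40L protein: 32.5 × (1/2)^(25.4/10) = 32.5 × (1/2)^2.54 ≈ 5.5881 molecules per cell.
Ratio ≈ 4.7489 / 5.5881 ≈ 0.84982.

0.850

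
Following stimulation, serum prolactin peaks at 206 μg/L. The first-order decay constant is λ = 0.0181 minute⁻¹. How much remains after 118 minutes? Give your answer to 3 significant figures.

24.3 μg/L

t½ = ln 2 / λ = 0.69315 / 0.0181 ≈ 38.295 minutes.
Number of half-lives: n = 118/38.295 ≈ 3.0813.
Remaining = 206 × (1/2)^3.0813 = 206 × 0.11815 ≈ 24.339 μg/L.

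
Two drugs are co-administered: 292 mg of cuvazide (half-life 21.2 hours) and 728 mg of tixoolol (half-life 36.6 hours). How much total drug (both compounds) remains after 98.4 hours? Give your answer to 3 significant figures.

cuvazide: 292 × (1/2)^(98.4/21.2) = 292 × (1/2)^4.6415 ≈ 11.699 mg.
tixoolol: 728 × (1/2)^(98.4/36.6) = 728 × (1/2)^2.6885 ≈ 112.93 mg.
Total = 11.699 + 112.93 ≈ 124.63 mg.

125 mg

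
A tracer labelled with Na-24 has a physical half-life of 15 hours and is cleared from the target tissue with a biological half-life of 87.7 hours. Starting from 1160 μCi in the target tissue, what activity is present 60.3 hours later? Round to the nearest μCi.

1/t_eff = 1/t_phys + 1/t_biol = 1/15 + 1/87.7 = 0.078069 per hour.
t_eff = 15 × 87.7 / (15 + 87.7) ≈ 12.809 hours.
Remaining = 1160 × (1/2)^(60.3/12.809) = 1160 × (1/2)^4.7076 ≈ 44.395 μCi.

44 μCi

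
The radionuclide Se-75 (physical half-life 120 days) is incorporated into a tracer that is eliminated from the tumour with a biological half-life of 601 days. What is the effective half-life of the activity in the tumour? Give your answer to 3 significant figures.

100 days

1/t_eff = 1/t_phys + 1/t_biol = 1/120 + 1/601 = 0.0099972 per day.
t_eff = 120 × 601 / (120 + 601) ≈ 100.03 days.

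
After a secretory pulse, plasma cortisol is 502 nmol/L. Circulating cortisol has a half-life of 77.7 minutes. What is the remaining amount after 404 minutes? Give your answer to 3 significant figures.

13.7 nmol/L

Number of half-lives: n = 404/77.7 ≈ 5.1995.
Remaining = 502 × (1/2)^5.1995 = 502 × 0.027214 ≈ 13.662 nmol/L.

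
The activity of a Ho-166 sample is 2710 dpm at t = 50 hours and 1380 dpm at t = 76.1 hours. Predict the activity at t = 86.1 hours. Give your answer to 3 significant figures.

Over Δt = 76.1 − 50 = 26.1 hours, the level fell by a factor of 2710/1380 ≈ 1.9638.
n = log₂(1.9638) ≈ 0.97362 half-lives, so t½ = 26.1/0.97362 ≈ 26.807 hours.
From t = 76.1 to t = 86.1: 1380 × (1/2)^((86.1−76.1)/26.807) ≈ 1065.6 dpm.

1070 dpm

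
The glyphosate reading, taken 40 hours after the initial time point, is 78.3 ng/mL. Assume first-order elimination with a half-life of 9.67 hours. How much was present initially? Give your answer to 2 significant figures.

1400 ng/mL

Number of half-lives elapsed: n = 40/9.67 ≈ 4.1365.
A₀ = A × 2^n = 78.3 × 2^4.1365 = 78.3 × 17.588 ≈ 1377.1 ng/mL.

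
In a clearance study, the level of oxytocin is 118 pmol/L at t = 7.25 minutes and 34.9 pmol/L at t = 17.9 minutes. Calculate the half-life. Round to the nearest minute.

Over Δt = 17.9 − 7.25 = 10.65 minutes, the level fell by a factor of 118/34.9 ≈ 3.3811.
n = log₂(3.3811) ≈ 1.7575 half-lives, so t½ = 10.65/1.7575 ≈ 6.0598 minutes.

6 minutes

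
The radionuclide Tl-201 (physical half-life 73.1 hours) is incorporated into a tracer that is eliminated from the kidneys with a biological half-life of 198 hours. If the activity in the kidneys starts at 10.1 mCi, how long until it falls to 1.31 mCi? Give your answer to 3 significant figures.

157 hours

1/t_eff = 1/t_phys + 1/t_biol = 1/73.1 + 1/198 = 0.01873 per hour.
t_eff = 73.1 × 198 / (73.1 + 198) ≈ 53.389 hours.
n = log₂(10.1/1.31) ≈ 2.9467; t = 2.9467 × 53.389 ≈ 157.32 hours.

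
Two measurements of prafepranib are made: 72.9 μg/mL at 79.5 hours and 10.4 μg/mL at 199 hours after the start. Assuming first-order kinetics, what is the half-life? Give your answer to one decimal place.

42.5 hours

Over Δt = 199 − 79.5 = 119.5 hours, the level fell by a factor of 72.9/10.4 ≈ 7.0096.
n = log₂(7.0096) ≈ 2.8093 half-lives, so t½ = 119.5/2.8093 ≈ 42.537 hours.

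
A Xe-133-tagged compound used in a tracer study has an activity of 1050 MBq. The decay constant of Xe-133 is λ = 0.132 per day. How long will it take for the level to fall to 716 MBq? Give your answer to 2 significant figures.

2.9 days

t½ = ln 2 / λ = 0.69315 / 0.132 ≈ 5.2511 days.
Fraction remaining = 716/1050 ≈ 0.6819.
n = log₂(1050/716) = ln(1.4665)/ln 2 ≈ 0.55236 half-lives.
t = n × t½ = 0.55236 × 5.2511 ≈ 2.9005 days.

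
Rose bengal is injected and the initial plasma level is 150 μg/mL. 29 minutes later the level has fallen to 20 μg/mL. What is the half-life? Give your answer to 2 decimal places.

A/A₀ = 20/150 ≈ 0.13333.
n = log₂(7.5) ≈ 2.9069 half-lives elapsed in 29 minutes.
t½ = 29/2.9069 ≈ 9.9763 minutes.

9.98 minutes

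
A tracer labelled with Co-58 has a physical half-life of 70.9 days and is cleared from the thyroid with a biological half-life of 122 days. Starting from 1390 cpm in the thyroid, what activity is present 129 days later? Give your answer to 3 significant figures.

1/t_eff = 1/t_phys + 1/t_biol = 1/70.9 + 1/122 = 0.022301 per day.
t_eff = 70.9 × 122 / (70.9 + 122) ≈ 44.841 days.
Remaining = 1390 × (1/2)^(129/44.841) = 1390 × (1/2)^2.8768 ≈ 189.23 cpm.

189 cpm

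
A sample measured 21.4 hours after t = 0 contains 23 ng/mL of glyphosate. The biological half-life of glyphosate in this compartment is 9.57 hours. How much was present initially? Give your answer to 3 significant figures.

108 ng/mL

Number of half-lives elapsed: n = 21.4/9.57 ≈ 2.2362.
A₀ = A × 2^n = 23 × 2^2.2362 = 23 × 4.7114 ≈ 108.36 ng/mL.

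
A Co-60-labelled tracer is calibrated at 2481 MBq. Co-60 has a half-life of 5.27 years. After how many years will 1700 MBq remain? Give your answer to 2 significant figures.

Fraction remaining = 1700/2481 ≈ 0.68521.
n = log₂(2481/1700) = ln(1.4594)/ln 2 ≈ 0.54539 half-lives.
t = n × t½ = 0.54539 × 5.27 ≈ 2.8742 years.

2.9 years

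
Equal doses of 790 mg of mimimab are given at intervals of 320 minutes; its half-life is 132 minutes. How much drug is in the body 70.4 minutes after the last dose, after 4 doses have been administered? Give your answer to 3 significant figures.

670 mg

The 4 doses were given 1030.4, 710.4, 390.4, 70.4 minutes ago.
Total = 790·(1/2)^(1030.4/132) + 790·(1/2)^(710.4/132) + 790·(1/2)^(390.4/132) + 790·(1/2)^(70.4/132)
      = 3.53 + 18.947 + 101.7 + 545.86 ≈ 670.03 mg.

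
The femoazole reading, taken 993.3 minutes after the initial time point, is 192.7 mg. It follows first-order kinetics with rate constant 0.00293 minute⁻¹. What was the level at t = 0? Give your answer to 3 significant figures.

3540 mg

t½ = ln 2 / λ = 0.69315 / 0.00293 ≈ 236.57 minutes.
Number of half-lives elapsed: n = 993.3/236.57 ≈ 4.1988.
A₀ = A × 2^n = 192.7 × 2^4.1988 = 192.7 × 18.364 ≈ 3538.7 mg.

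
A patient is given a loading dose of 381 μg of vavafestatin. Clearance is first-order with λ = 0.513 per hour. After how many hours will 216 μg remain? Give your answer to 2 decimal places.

1.11 hours

t½ = ln 2 / λ = 0.69315 / 0.513 ≈ 1.3512 hours.
Fraction remaining = 216/381 ≈ 0.56693.
n = log₂(381/216) = ln(1.7639)/ln 2 ≈ 0.81876 half-lives.
t = n × t½ = 0.81876 × 1.3512 ≈ 1.1063 hours.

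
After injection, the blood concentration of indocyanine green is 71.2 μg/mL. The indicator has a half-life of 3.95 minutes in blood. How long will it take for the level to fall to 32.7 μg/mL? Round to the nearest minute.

Fraction remaining = 32.7/71.2 ≈ 0.45927.
n = log₂(71.2/32.7) = ln(2.1774)/ln 2 ≈ 1.1226 half-lives.
t = n × t½ = 1.1226 × 3.95 ≈ 4.4342 minutes.

4 minutes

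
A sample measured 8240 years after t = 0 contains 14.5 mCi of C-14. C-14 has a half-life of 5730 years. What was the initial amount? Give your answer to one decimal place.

39.3 mCi

Number of half-lives elapsed: n = 8240/5730 ≈ 1.438.
A₀ = A × 2^n = 14.5 × 2^1.438 = 14.5 × 2.7095 ≈ 39.288 mCi.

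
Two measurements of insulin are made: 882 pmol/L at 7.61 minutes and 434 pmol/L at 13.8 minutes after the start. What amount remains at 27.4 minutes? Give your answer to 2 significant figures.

Over Δt = 13.8 − 7.61 = 6.19 minutes, the level fell by a factor of 882/434 ≈ 2.0323.
n = log₂(2.0323) ≈ 1.0231 half-lives, so t½ = 6.19/1.0231 ≈ 6.0503 minutes.
From t = 13.8 to t = 27.4: 434 × (1/2)^((27.4−13.8)/6.0503) ≈ 91.376 pmol/L.

91 pmol/L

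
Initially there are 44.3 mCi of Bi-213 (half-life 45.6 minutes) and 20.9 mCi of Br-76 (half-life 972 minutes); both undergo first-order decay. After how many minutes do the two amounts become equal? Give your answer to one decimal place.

Set 44.3·(1/2)^(t/45.6) = 20.9·(1/2)^(t/972).
Taking log₂: log₂(44.3/20.9) = t·(1/45.6 − 1/972).
log₂(2.1196) = 1.0838; 1/45.6 − 1/972 = 0.020901.
t = 1.0838 / 0.020901 ≈ 51.854 minutes.

51.9 minutes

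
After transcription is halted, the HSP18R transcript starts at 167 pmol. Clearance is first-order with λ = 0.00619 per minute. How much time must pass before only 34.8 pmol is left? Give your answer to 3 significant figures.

t½ = ln 2 / λ = 0.69315 / 0.00619 ≈ 111.98 minutes.
Fraction remaining = 34.8/167 ≈ 0.20838.
n = log₂(167/34.8) = ln(4.7989)/ln 2 ≈ 2.2627 half-lives.
t = n × t½ = 2.2627 × 111.98 ≈ 253.37 minutes.

253 minutes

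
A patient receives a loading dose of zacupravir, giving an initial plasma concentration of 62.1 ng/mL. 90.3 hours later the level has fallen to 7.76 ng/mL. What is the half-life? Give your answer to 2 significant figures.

30 hours

A/A₀ = 7.76/62.1 ≈ 0.12496.
n = log₂(8.0026) ≈ 3.0005 half-lives elapsed in 90.3 hours.
t½ = 90.3/3.0005 ≈ 30.095 hours.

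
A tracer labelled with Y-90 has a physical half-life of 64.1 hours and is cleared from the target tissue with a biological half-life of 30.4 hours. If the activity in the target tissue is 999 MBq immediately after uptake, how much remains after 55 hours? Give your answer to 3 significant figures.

1/t_eff = 1/t_phys + 1/t_biol = 1/64.1 + 1/30.4 = 0.048495 per hour.
t_eff = 64.1 × 30.4 / (64.1 + 30.4) ≈ 20.621 hours.
Remaining = 999 × (1/2)^(55/20.621) = 999 × (1/2)^2.6672 ≈ 157.27 MBq.

157 MBq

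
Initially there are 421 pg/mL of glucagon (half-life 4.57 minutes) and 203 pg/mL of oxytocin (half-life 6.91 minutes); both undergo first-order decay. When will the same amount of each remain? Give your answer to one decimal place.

Set 421·(1/2)^(t/4.57) = 203·(1/2)^(t/6.91).
Taking log₂: log₂(421/203) = t·(1/4.57 − 1/6.91).
log₂(2.0739) = 1.0523; 1/4.57 − 1/6.91 = 0.074101.
t = 1.0523 / 0.074101 ≈ 14.202 minutes.

14.2 minutes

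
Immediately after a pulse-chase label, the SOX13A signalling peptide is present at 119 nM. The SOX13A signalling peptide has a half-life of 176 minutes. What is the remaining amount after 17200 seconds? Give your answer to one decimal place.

38.5 nM

Convert the elapsed time: 17200 seconds = 286.667 minutes.
Number of half-lives: n = 286.667/176 ≈ 1.6288.
Remaining = 119 × (1/2)^1.6288 = 119 × 0.32336 ≈ 38.48 nM.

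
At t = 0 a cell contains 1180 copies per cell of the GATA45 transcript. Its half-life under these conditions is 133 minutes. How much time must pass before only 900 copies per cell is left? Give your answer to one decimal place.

Fraction remaining = 900/1180 ≈ 0.76271.
n = log₂(1180/900) = ln(1.3111)/ln 2 ≈ 0.39079 half-lives.
t = n × t½ = 0.39079 × 133 ≈ 51.975 minutes.

52.0 minutes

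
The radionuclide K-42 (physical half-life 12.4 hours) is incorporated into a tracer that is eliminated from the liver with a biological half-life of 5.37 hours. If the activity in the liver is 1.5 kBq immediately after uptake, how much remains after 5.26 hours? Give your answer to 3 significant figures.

1/t_eff = 1/t_phys + 1/t_biol = 1/12.4 + 1/5.37 = 0.26686 per hour.
t_eff = 12.4 × 5.37 / (12.4 + 5.37) ≈ 3.7472 hours.
Remaining = 1.5 × (1/2)^(5.26/3.7472) = 1.5 × (1/2)^1.4037 ≈ 0.56693 kBq.

0.567 kBq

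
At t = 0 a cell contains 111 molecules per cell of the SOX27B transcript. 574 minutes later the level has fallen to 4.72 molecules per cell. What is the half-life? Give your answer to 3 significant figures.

A/A₀ = 4.72/111 ≈ 0.042523.
n = log₂(23.517) ≈ 4.5556 half-lives elapsed in 574 minutes.
t½ = 574/4.5556 ≈ 126 minutes.

126 minutes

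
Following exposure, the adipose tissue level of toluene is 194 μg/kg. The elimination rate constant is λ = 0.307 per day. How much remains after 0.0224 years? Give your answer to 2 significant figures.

16 μg/kg

t½ = ln 2 / λ = 0.69315 / 0.307 ≈ 2.2578 days.
Convert the elapsed time: 0.0224 years = 8.176 days.
Number of half-lives: n = 8.176/2.2578 ≈ 3.6212.
Remaining = 194 × (1/2)^3.6212 = 194 × 0.081266 ≈ 15.766 μg/kg.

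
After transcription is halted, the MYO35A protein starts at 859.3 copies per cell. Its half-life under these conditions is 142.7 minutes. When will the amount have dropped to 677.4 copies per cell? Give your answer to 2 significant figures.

49 minutes

Fraction remaining = 677.4/859.3 ≈ 0.78832.
n = log₂(859.3/677.4) = ln(1.2685)/ln 2 ≈ 0.34315 half-lives.
t = n × t½ = 0.34315 × 142.7 ≈ 48.968 minutes.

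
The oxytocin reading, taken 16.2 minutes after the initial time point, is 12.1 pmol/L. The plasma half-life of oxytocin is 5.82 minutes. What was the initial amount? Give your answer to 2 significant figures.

Number of half-lives elapsed: n = 16.2/5.82 ≈ 2.7835.
A₀ = A × 2^n = 12.1 × 2^2.7835 = 12.1 × 6.8852 ≈ 83.311 pmol/L.

83 pmol/L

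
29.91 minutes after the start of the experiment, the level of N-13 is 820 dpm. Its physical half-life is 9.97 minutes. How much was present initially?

6560 dpm

Number of half-lives elapsed: n = 29.91/9.97 ≈ 3.
A₀ = A × 2^n = 820 × 2^3 = 820 × 8 ≈ 6560 dpm.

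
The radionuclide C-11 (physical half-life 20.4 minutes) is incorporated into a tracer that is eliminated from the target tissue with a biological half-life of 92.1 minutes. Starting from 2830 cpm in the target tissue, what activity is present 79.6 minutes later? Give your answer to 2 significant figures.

100 cpm

1/t_eff = 1/t_phys + 1/t_biol = 1/20.4 + 1/92.1 = 0.059877 per minute.
t_eff = 20.4 × 92.1 / (20.4 + 92.1) ≈ 16.701 minutes.
Remaining = 2830 × (1/2)^(79.6/16.701) = 2830 × (1/2)^4.7662 ≈ 103.99 cpm.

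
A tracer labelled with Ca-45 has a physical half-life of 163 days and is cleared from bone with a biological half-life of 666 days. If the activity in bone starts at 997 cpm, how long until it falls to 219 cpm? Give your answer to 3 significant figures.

286 days

1/t_eff = 1/t_phys + 1/t_biol = 1/163 + 1/666 = 0.0076365 per day.
t_eff = 163 × 666 / (163 + 666) ≈ 130.95 days.
n = log₂(997/219) ≈ 2.1867; t = 2.1867 × 130.95 ≈ 286.34 days.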